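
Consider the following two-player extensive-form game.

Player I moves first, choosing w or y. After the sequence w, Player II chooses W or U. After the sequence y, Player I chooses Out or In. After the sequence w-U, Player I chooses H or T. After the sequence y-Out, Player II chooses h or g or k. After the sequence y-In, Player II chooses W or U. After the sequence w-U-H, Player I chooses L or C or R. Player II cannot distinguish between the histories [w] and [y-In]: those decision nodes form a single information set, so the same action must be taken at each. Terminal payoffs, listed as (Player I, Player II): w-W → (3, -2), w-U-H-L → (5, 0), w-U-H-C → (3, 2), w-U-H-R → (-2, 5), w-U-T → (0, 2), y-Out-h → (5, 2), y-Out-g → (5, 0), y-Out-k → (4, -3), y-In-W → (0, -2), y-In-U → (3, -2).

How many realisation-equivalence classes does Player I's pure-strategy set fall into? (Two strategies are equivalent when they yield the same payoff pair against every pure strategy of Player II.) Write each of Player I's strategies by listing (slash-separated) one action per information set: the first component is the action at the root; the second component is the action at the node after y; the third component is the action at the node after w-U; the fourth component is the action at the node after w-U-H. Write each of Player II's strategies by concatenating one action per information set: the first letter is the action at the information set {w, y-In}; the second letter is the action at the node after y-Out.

6

Player I has 24 pure strategies: w/Out/H/L, w/Out/H/C, w/Out/H/R, w/Out/T/L, w/Out/T/C, w/Out/T/R, w/In/H/L, w/In/H/C, w/In/H/R, w/In/T/L, w/In/T/C, w/In/T/R, y/Out/H/L, y/Out/H/C, y/Out/H/R, y/Out/T/L, y/Out/T/C, y/Out/T/R, y/In/H/L, y/In/H/C, y/In/H/R, y/In/T/L, y/In/T/C, y/In/T/R. Columns: Wh, Wg, Wk, Uh, Ug, Uk.
{w/Out/H/L, w/In/H/L} → row (3,-2) (3,-2) (3,-2) (5,0) (5,0) (5,0)
{w/Out/H/C, w/In/H/C} → row (3,-2) (3,-2) (3,-2) (3,2) (3,2) (3,2)
{w/Out/H/R, w/In/H/R} → row (3,-2) (3,-2) (3,-2) (-2,5) (-2,5) (-2,5)
{w/Out/T/L, w/Out/T/C, w/Out/T/R, w/In/T/L, w/In/T/C, w/In/T/R} → row (3,-2) (3,-2) (3,-2) (0,2) (0,2) (0,2)
{y/Out/H/L, y/Out/H/C, y/Out/H/R, y/Out/T/L, y/Out/T/C, y/Out/T/R} → row (5,2) (5,0) (4,-3) (5,2) (5,0) (4,-3)
{y/In/H/L, y/In/H/C, y/In/H/R, y/In/T/L, y/In/T/C, y/In/T/R} → row (0,-2) (0,-2) (0,-2) (3,-2) (3,-2) (3,-2)
That's 6 distinct rows out of 24 strategies.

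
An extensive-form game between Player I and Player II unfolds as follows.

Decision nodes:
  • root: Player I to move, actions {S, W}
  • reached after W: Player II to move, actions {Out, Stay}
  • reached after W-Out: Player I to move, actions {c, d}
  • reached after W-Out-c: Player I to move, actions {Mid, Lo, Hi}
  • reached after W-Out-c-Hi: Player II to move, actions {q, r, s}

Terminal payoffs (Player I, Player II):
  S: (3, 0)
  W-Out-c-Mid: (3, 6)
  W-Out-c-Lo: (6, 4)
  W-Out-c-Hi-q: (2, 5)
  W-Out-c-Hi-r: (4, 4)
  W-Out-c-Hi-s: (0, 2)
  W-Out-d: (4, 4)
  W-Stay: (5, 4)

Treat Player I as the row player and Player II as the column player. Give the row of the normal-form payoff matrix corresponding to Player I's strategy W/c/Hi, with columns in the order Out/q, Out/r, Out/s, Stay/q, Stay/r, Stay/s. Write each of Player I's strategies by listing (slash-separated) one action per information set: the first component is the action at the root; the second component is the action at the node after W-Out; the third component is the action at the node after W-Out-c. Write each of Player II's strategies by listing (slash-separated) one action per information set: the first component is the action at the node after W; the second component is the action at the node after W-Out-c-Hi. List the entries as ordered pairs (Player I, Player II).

(2,5) (4,4) (0,2) (5,4) (5,4) (5,4)

vs Out/q: Player I plays W → Player II plays Out at [W] → Player I plays c at [W-Out] → Player I plays Hi at [W-Out-c] → Player II plays q at [W-Out-c-Hi] → (2, 5)
vs Out/r: Player I plays W → Player II plays Out at [W] → Player I plays c at [W-Out] → Player I plays Hi at [W-Out-c] → Player II plays r at [W-Out-c-Hi] → (4, 4)
vs Out/s: Player I plays W → Player II plays Out at [W] → Player I plays c at [W-Out] → Player I plays Hi at [W-Out-c] → Player II plays s at [W-Out-c-Hi] → (0, 2)
vs Stay/q: Player I plays W → Player II plays Stay at [W] → (5, 4)
vs Stay/r: Player I plays W → Player II plays Stay at [W] → (5, 4)
vs Stay/s: Player I plays W → Player II plays Stay at [W] → (5, 4)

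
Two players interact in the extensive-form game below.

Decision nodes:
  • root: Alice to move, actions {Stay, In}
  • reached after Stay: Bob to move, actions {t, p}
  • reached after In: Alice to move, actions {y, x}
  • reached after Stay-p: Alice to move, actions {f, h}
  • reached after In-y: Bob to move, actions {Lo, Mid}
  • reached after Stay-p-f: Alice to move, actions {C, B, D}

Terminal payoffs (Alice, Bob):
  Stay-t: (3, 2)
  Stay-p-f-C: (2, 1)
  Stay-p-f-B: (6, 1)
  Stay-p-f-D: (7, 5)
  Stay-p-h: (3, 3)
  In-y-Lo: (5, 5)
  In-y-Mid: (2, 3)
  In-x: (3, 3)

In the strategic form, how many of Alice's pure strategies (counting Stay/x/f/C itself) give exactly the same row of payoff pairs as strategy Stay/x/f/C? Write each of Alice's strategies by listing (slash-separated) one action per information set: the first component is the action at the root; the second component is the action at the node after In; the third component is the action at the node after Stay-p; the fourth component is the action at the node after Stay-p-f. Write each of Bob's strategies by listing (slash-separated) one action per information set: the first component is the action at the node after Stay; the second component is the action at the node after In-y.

Row for Stay/x/f/C (columns t/Lo, t/Mid, p/Lo, p/Mid): (3,2) (3,2) (2,1) (2,1).
Under Stay/x/f/C, Alice's choice at the node after In can never be reached regardless of what Bob does, so varying those choices leaves every outcome unchanged.
Holding the reachable choices fixed and varying the unreachable one freely already gives 2 equivalent strategies.
No other strategy reproduces this row, so those 2 are the full class: Stay/y/f/C, Stay/x/f/C.

2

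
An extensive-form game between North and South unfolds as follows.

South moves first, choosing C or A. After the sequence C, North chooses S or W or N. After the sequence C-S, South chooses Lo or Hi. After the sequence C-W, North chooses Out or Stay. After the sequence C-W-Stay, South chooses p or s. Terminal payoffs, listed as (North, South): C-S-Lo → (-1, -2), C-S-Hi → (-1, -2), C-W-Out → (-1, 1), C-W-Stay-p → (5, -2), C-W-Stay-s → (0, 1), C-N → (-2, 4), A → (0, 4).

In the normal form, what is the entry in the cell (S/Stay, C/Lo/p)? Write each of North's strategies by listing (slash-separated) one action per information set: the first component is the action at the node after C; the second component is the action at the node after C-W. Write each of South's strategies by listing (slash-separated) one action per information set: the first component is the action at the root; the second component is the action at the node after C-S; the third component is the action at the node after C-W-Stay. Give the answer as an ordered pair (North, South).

Trace the play path from the root:
  South plays C
  North plays S at [C]
  South plays Lo at [C-S]
→ terminal payoff (-1, -2).
(North's choice at the node after C-W is never reached on this path, so it doesn't affect the outcome.)

(-1, -2)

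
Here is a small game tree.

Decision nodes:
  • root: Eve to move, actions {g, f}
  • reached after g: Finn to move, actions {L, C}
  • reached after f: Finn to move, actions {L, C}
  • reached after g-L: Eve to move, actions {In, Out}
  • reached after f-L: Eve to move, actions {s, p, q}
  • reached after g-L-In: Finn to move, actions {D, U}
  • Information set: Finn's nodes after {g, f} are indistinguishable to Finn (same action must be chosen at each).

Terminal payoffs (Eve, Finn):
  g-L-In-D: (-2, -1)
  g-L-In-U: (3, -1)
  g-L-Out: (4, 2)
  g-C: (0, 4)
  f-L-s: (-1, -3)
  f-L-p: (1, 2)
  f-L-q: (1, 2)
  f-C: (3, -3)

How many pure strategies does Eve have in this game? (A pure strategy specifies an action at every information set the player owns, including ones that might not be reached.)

12

Eve owns the root with actions {g, f} — two choices.
Eve owns the node after g-L with actions {In, Out} — two choices.
Eve owns the node after f-L with actions {s, p, q} — three choices.
A pure strategy fixes one action at each information set independently, so the count is the product 2 × 2 × 3 = 12.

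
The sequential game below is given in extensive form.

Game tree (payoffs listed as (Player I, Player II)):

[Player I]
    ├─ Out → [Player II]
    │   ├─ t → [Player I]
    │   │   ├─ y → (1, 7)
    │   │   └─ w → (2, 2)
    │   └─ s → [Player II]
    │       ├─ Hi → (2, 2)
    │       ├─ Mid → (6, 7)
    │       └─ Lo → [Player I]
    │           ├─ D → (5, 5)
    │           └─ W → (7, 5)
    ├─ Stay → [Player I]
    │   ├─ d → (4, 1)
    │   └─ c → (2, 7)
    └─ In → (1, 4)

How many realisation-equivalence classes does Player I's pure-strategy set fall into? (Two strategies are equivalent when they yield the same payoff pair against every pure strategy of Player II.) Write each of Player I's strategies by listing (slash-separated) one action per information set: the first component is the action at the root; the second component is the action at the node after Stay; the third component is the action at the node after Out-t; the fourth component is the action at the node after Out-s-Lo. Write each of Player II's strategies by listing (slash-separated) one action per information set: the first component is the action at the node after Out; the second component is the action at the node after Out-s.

7

Player I has 24 pure strategies: Out/d/y/D, Out/d/y/W, Out/d/w/D, Out/d/w/W, Out/c/y/D, Out/c/y/W, Out/c/w/D, Out/c/w/W, Stay/d/y/D, Stay/d/y/W, Stay/d/w/D, Stay/d/w/W, Stay/c/y/D, Stay/c/y/W, Stay/c/w/D, Stay/c/w/W, In/d/y/D, In/d/y/W, In/d/w/D, In/d/w/W, In/c/y/D, In/c/y/W, In/c/w/D, In/c/w/W. Columns: t/Hi, t/Mid, t/Lo, s/Hi, s/Mid, s/Lo.
{Out/d/y/D, Out/c/y/D} → row (1,7) (1,7) (1,7) (2,2) (6,7) (5,5)
{Out/d/y/W, Out/c/y/W} → row (1,7) (1,7) (1,7) (2,2) (6,7) (7,5)
{Out/d/w/D, Out/c/w/D} → row (2,2) (2,2) (2,2) (2,2) (6,7) (5,5)
{Out/d/w/W, Out/c/w/W} → row (2,2) (2,2) (2,2) (2,2) (6,7) (7,5)
{Stay/d/y/D, Stay/d/y/W, Stay/d/w/D, Stay/d/w/W} → row (4,1) (4,1) (4,1) (4,1) (4,1) (4,1)
{Stay/c/y/D, Stay/c/y/W, Stay/c/w/D, Stay/c/w/W} → row (2,7) (2,7) (2,7) (2,7) (2,7) (2,7)
{In/d/y/D, In/d/y/W, In/d/w/D, In/d/w/W, In/c/y/D, In/c/y/W, In/c/w/D, In/c/w/W} → row (1,4) (1,4) (1,4) (1,4) (1,4) (1,4)
That's 7 distinct rows out of 24 strategies.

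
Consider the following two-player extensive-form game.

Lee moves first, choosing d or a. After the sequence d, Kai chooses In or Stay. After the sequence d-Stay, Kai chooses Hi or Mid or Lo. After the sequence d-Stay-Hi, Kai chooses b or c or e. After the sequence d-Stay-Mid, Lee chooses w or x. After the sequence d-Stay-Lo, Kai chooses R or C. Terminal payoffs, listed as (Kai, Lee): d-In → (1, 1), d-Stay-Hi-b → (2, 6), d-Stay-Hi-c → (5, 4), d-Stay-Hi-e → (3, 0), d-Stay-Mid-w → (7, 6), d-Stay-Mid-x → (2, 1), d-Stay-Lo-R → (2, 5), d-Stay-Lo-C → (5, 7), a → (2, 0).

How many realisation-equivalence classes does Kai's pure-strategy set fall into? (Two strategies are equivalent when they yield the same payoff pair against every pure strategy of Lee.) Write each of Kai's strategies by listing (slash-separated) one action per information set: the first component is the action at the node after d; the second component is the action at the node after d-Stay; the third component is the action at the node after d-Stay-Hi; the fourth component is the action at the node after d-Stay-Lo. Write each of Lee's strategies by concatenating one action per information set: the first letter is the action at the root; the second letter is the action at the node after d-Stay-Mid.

7

Kai has 36 pure strategies: In/Hi/b/R, In/Hi/b/C, In/Hi/c/R, In/Hi/c/C, In/Hi/e/R, In/Hi/e/C, In/Mid/b/R, In/Mid/b/C, In/Mid/c/R, In/Mid/c/C, In/Mid/e/R, In/Mid/e/C, In/Lo/b/R, In/Lo/b/C, In/Lo/c/R, In/Lo/c/C, In/Lo/e/R, In/Lo/e/C, Stay/Hi/b/R, Stay/Hi/b/C, Stay/Hi/c/R, Stay/Hi/c/C, Stay/Hi/e/R, Stay/Hi/e/C, Stay/Mid/b/R, Stay/Mid/b/C, Stay/Mid/c/R, Stay/Mid/c/C, Stay/Mid/e/R, Stay/Mid/e/C, Stay/Lo/b/R, Stay/Lo/b/C, Stay/Lo/c/R, Stay/Lo/c/C, Stay/Lo/e/R, Stay/Lo/e/C. Columns: dw, dx, aw, ax.
{In/Hi/b/R, In/Hi/b/C, In/Hi/c/R, In/Hi/c/C, In/Hi/e/R, In/Hi/e/C, In/Mid/b/R, In/Mid/b/C, In/Mid/c/R, In/Mid/c/C, In/Mid/e/R, In/Mid/e/C, In/Lo/b/R, In/Lo/b/C, In/Lo/c/R, In/Lo/c/C, In/Lo/e/R, In/Lo/e/C} → row (1,1) (1,1) (2,0) (2,0)
{Stay/Hi/b/R, Stay/Hi/b/C} → row (2,6) (2,6) (2,0) (2,0)
{Stay/Hi/c/R, Stay/Hi/c/C} → row (5,4) (5,4) (2,0) (2,0)
{Stay/Hi/e/R, Stay/Hi/e/C} → row (3,0) (3,0) (2,0) (2,0)
{Stay/Mid/b/R, Stay/Mid/b/C, Stay/Mid/c/R, Stay/Mid/c/C, Stay/Mid/e/R, Stay/Mid/e/C} → row (7,6) (2,1) (2,0) (2,0)
{Stay/Lo/b/R, Stay/Lo/c/R, Stay/Lo/e/R} → row (2,5) (2,5) (2,0) (2,0)
{Stay/Lo/b/C, Stay/Lo/c/C, Stay/Lo/e/C} → row (5,7) (5,7) (2,0) (2,0)
That's 7 distinct rows out of 36 strategies.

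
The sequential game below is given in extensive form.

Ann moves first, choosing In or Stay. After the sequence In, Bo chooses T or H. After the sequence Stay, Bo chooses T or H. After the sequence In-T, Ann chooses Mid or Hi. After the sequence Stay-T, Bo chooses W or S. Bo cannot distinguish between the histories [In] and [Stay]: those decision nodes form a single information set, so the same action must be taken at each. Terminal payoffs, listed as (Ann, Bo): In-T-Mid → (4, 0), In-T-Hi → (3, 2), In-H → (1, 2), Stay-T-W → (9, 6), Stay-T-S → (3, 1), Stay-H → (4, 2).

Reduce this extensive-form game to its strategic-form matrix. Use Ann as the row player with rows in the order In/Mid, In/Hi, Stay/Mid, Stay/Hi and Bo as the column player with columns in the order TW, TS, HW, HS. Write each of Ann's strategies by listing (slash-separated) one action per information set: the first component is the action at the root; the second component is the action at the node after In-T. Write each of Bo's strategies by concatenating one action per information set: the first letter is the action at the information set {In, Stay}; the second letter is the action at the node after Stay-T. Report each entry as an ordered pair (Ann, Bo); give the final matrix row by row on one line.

               TW       TS       HW       HS
  In/Mid    (4,0)    (4,0)    (1,2)    (1,2)
   In/Hi    (3,2)    (3,2)    (1,2)    (1,2)
Stay/Mid    (9,6)    (3,1)    (4,2)    (4,2)
 Stay/Hi    (9,6)    (3,1)    (4,2)    (4,2)

In/Mid: (4,0) (4,0) (1,2) (1,2) | In/Hi: (3,2) (3,2) (1,2) (1,2) | Stay/Mid: (9,6) (3,1) (4,2) (4,2) | Stay/Hi: (9,6) (3,1) (4,2) (4,2)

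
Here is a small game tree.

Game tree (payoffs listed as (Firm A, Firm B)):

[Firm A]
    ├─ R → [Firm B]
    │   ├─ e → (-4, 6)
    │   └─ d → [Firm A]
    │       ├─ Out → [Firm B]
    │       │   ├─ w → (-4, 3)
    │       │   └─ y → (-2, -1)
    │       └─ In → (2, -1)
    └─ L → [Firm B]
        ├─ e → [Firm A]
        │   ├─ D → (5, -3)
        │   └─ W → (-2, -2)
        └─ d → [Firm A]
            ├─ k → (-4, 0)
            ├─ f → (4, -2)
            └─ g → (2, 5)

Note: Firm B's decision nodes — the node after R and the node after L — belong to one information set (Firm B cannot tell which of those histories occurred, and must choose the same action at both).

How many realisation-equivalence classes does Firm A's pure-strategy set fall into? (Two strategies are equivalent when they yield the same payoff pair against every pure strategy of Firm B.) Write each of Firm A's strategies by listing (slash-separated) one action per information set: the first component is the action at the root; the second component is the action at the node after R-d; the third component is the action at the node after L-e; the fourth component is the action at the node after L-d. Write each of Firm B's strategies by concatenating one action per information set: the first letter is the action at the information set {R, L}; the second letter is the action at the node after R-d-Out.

8

Firm A has 24 pure strategies: R/Out/D/k, R/Out/D/f, R/Out/D/g, R/Out/W/k, R/Out/W/f, R/Out/W/g, R/In/D/k, R/In/D/f, R/In/D/g, R/In/W/k, R/In/W/f, R/In/W/g, L/Out/D/k, L/Out/D/f, L/Out/D/g, L/Out/W/k, L/Out/W/f, L/Out/W/g, L/In/D/k, L/In/D/f, L/In/D/g, L/In/W/k, L/In/W/f, L/In/W/g. Columns: ew, ey, dw, dy.
{R/Out/D/k, R/Out/D/f, R/Out/D/g, R/Out/W/k, R/Out/W/f, R/Out/W/g} → row (-4,6) (-4,6) (-4,3) (-2,-1)
{R/In/D/k, R/In/D/f, R/In/D/g, R/In/W/k, R/In/W/f, R/In/W/g} → row (-4,6) (-4,6) (2,-1) (2,-1)
{L/Out/D/k, L/In/D/k} → row (5,-3) (5,-3) (-4,0) (-4,0)
{L/Out/D/f, L/In/D/f} → row (5,-3) (5,-3) (4,-2) (4,-2)
{L/Out/D/g, L/In/D/g} → row (5,-3) (5,-3) (2,5) (2,5)
{L/Out/W/k, L/In/W/k} → row (-2,-2) (-2,-2) (-4,0) (-4,0)
{L/Out/W/f, L/In/W/f} → row (-2,-2) (-2,-2) (4,-2) (4,-2)
{L/Out/W/g, L/In/W/g} → row (-2,-2) (-2,-2) (2,5) (2,5)
That's 8 distinct rows out of 24 strategies.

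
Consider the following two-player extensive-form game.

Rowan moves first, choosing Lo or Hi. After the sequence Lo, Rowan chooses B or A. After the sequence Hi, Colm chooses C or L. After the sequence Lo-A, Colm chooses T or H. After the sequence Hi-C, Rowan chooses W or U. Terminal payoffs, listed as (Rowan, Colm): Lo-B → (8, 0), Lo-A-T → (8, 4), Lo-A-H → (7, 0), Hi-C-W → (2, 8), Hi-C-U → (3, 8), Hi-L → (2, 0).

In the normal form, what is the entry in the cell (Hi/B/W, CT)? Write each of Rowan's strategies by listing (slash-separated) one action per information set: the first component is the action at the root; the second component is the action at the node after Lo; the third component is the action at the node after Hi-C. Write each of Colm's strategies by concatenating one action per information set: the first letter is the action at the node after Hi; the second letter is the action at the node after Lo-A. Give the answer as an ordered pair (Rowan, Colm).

(2, 8)

Trace the play path from the root:
  Rowan plays Hi
  Colm plays C at [Hi]
  Rowan plays W at [Hi-C]
→ terminal payoff (2, 8).
(Rowan's choice at the node after Lo is never reached on this path, so it doesn't affect the outcome.)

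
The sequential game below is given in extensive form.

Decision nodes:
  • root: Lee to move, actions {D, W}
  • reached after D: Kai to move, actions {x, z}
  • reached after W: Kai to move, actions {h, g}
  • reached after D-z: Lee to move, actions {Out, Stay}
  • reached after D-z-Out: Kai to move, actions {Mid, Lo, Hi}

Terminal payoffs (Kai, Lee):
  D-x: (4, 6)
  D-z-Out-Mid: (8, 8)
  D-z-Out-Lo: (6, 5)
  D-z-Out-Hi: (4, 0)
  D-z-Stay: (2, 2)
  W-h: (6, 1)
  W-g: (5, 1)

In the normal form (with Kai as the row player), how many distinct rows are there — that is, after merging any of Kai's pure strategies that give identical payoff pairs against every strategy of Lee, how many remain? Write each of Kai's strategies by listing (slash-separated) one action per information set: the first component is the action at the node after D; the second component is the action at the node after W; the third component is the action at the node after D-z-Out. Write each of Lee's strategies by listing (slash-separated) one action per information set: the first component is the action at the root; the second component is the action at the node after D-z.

8

Kai has 12 pure strategies: x/h/Mid, x/h/Lo, x/h/Hi, x/g/Mid, x/g/Lo, x/g/Hi, z/h/Mid, z/h/Lo, z/h/Hi, z/g/Mid, z/g/Lo, z/g/Hi. Columns: D/Out, D/Stay, W/Out, W/Stay.
{x/h/Mid, x/h/Lo, x/h/Hi} → row (4,6) (4,6) (6,1) (6,1)
{x/g/Mid, x/g/Lo, x/g/Hi} → row (4,6) (4,6) (5,1) (5,1)
{z/h/Mid} → row (8,8) (2,2) (6,1) (6,1)
{z/h/Lo} → row (6,5) (2,2) (6,1) (6,1)
{z/h/Hi} → row (4,0) (2,2) (6,1) (6,1)
{z/g/Mid} → row (8,8) (2,2) (5,1) (5,1)
{z/g/Lo} → row (6,5) (2,2) (5,1) (5,1)
{z/g/Hi} → row (4,0) (2,2) (5,1) (5,1)
That's 8 distinct rows out of 12 strategies.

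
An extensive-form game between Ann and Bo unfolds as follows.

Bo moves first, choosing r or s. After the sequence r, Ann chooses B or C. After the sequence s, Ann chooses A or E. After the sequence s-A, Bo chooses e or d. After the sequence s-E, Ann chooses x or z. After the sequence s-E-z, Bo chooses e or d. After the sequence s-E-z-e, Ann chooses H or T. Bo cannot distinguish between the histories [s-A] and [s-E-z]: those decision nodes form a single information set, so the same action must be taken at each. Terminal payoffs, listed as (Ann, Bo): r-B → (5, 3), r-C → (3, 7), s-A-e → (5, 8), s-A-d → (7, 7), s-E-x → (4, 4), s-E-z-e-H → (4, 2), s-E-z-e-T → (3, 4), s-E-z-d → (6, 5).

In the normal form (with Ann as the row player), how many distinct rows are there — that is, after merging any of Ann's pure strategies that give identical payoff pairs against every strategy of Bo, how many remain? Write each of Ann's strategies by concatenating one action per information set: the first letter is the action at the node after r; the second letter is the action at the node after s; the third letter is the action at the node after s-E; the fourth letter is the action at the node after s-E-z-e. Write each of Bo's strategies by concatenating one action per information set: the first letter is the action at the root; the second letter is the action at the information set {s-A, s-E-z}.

8

Ann has 16 pure strategies: BAxH, BAxT, BAzH, BAzT, BExH, BExT, BEzH, BEzT, CAxH, CAxT, CAzH, CAzT, CExH, CExT, CEzH, CEzT. Columns: re, rd, se, sd.
{BAxH, BAxT, BAzH, BAzT} → row (5,3) (5,3) (5,8) (7,7)
{BExH, BExT} → row (5,3) (5,3) (4,4) (4,4)
{BEzH} → row (5,3) (5,3) (4,2) (6,5)
{BEzT} → row (5,3) (5,3) (3,4) (6,5)
{CAxH, CAxT, CAzH, CAzT} → row (3,7) (3,7) (5,8) (7,7)
{CExH, CExT} → row (3,7) (3,7) (4,4) (4,4)
{CEzH} → row (3,7) (3,7) (4,2) (6,5)
{CEzT} → row (3,7) (3,7) (3,4) (6,5)
That's 8 distinct rows out of 16 strategies.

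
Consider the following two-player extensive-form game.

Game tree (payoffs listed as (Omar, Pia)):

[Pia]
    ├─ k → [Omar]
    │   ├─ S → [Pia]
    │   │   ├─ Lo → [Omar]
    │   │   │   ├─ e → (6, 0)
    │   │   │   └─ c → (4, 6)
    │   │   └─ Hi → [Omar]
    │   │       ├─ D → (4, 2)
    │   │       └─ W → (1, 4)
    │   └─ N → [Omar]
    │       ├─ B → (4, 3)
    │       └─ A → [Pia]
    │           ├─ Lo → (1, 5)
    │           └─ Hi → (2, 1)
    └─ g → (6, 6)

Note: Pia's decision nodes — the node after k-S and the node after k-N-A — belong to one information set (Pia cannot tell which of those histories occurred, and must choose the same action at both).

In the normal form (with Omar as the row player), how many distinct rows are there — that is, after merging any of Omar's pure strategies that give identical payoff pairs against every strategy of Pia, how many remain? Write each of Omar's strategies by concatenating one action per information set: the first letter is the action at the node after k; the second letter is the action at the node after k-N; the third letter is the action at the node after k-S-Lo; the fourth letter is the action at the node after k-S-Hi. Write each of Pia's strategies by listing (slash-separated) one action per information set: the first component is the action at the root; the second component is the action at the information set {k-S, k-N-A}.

6

Omar has 16 pure strategies: SBeD, SBeW, SBcD, SBcW, SAeD, SAeW, SAcD, SAcW, NBeD, NBeW, NBcD, NBcW, NAeD, NAeW, NAcD, NAcW. Columns: k/Lo, k/Hi, g/Lo, g/Hi.
{SBeD, SAeD} → row (6,0) (4,2) (6,6) (6,6)
{SBeW, SAeW} → row (6,0) (1,4) (6,6) (6,6)
{SBcD, SAcD} → row (4,6) (4,2) (6,6) (6,6)
{SBcW, SAcW} → row (4,6) (1,4) (6,6) (6,6)
{NBeD, NBeW, NBcD, NBcW} → row (4,3) (4,3) (6,6) (6,6)
{NAeD, NAeW, NAcD, NAcW} → row (1,5) (2,1) (6,6) (6,6)
That's 6 distinct rows out of 16 strategies.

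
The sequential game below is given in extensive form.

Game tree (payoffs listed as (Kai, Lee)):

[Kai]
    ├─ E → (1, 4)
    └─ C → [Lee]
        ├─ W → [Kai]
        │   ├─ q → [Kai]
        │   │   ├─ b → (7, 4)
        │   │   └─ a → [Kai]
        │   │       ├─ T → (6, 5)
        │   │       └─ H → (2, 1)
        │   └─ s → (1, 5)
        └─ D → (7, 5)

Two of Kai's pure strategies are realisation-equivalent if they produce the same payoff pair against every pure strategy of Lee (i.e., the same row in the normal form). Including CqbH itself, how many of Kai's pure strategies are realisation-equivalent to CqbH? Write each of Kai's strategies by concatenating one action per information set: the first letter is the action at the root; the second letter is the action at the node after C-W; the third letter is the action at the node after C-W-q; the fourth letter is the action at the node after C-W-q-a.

Row for CqbH (columns W, D): (7,4) (7,5).
Under CqbH, Kai's choice at the node after C-W-q-a can never be reached regardless of what Lee does, so varying those choices leaves every outcome unchanged.
Holding the reachable choices fixed and varying the unreachable one freely already gives 2 equivalent strategies.
No other strategy reproduces this row, so those 2 are the full class: CqbT, CqbH.

2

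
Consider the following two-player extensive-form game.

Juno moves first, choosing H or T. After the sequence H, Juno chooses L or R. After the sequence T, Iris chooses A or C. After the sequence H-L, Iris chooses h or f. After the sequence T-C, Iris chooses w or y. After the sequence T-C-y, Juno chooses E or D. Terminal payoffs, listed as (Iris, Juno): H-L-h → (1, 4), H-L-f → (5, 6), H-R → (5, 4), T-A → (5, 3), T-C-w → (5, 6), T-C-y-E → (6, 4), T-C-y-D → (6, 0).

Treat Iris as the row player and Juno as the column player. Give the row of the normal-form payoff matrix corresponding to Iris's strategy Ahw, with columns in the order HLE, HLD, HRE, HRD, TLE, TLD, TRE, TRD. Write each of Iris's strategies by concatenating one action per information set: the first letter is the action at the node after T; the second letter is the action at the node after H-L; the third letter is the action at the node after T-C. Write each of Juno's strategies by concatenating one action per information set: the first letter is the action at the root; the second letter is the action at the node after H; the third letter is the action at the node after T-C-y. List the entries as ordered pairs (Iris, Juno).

vs HLE: Juno plays H → Juno plays L at [H] → Iris plays h at [H-L] → (1, 4)
vs HLD: Juno plays H → Juno plays L at [H] → Iris plays h at [H-L] → (1, 4)
vs HRE: Juno plays H → Juno plays R at [H] → (5, 4)
vs HRD: Juno plays H → Juno plays R at [H] → (5, 4)
vs TLE: Juno plays T → Iris plays A at [T] → (5, 3)
vs TLD: Juno plays T → Iris plays A at [T] → (5, 3)
vs TRE: Juno plays T → Iris plays A at [T] → (5, 3)
vs TRD: Juno plays T → Iris plays A at [T] → (5, 3)

(1,4) (1,4) (5,4) (5,4) (5,3) (5,3) (5,3) (5,3)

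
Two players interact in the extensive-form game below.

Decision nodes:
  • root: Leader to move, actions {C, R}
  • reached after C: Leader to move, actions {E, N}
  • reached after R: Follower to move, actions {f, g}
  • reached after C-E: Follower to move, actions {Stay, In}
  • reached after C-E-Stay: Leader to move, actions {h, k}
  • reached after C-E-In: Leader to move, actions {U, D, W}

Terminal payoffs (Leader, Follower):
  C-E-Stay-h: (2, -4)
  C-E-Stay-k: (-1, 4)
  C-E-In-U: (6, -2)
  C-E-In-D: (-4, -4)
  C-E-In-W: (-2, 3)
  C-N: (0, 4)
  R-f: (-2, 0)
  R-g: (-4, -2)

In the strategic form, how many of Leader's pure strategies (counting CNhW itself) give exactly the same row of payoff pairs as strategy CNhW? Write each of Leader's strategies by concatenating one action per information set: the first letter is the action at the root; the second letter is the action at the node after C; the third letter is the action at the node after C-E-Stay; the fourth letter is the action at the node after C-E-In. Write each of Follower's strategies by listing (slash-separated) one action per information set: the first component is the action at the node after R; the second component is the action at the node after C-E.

Row for CNhW (columns f/Stay, f/In, g/Stay, g/In): (0,4) (0,4) (0,4) (0,4).
Under CNhW, Leader's choice at the node after C-E-Stay and at the node after C-E-In can never be reached regardless of what Follower does, so varying those choices leaves every outcome unchanged.
Holding the reachable choices fixed and varying the unreachable ones freely already gives 2 × 3 = 6 equivalent strategies.
No other strategy reproduces this row, so those 6 are the full class: CNhU, CNhD, CNhW, CNkU, CNkD, CNkW.

6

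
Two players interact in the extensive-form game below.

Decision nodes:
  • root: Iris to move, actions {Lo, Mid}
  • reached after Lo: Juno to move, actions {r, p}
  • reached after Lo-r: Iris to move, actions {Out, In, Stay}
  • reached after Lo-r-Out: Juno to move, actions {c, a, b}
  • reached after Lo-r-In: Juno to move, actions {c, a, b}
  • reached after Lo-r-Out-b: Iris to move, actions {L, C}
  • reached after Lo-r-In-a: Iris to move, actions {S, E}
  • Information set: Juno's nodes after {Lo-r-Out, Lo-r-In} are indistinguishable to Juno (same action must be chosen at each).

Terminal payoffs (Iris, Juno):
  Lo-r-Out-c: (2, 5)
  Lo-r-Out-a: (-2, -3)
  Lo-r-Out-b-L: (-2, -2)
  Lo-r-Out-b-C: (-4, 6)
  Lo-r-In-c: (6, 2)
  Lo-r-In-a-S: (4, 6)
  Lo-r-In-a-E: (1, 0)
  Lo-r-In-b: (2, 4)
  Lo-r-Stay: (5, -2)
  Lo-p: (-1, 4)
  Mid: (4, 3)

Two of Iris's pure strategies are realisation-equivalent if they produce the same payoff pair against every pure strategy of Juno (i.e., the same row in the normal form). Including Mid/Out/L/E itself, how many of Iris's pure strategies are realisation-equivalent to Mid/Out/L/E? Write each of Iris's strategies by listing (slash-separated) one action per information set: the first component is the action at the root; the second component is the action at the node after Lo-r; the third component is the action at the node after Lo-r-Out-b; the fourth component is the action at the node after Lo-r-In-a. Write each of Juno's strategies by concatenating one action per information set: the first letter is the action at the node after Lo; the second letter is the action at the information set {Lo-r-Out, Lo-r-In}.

12

Row for Mid/Out/L/E (columns rc, ra, rb, pc, pa, pb): (4,3) (4,3) (4,3) (4,3) (4,3) (4,3).
Under Mid/Out/L/E, Iris's choice at the node after Lo-r and at the node after Lo-r-Out-b and at the node after Lo-r-In-a can never be reached regardless of what Juno does, so varying those choices leaves every outcome unchanged.
Holding the reachable choices fixed and varying the unreachable ones freely already gives 3 × 2 × 2 = 12 equivalent strategies.
No other strategy reproduces this row, so those 12 are the full class: Mid/Out/L/S, Mid/Out/L/E, Mid/Out/C/S, Mid/Out/C/E, Mid/In/L/S, Mid/In/L/E, Mid/In/C/S, Mid/In/C/E, Mid/Stay/L/S, Mid/Stay/L/E, Mid/Stay/C/S, Mid/Stay/C/E.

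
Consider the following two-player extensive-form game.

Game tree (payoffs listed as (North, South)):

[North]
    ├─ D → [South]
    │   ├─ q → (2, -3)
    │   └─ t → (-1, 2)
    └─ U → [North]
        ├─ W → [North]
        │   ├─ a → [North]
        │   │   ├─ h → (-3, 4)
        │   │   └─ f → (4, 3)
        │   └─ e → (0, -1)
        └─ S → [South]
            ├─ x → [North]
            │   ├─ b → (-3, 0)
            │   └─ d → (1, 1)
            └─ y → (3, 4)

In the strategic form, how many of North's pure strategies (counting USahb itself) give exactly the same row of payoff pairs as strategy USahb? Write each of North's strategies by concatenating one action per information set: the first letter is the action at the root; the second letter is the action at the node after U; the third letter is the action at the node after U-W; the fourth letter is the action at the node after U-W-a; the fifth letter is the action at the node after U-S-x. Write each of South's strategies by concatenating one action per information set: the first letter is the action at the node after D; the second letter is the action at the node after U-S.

Row for USahb (columns qx, qy, tx, ty): (-3,0) (3,4) (-3,0) (3,4).
Under USahb, North's choice at the node after U-W and at the node after U-W-a can never be reached regardless of what South does, so varying those choices leaves every outcome unchanged.
Holding the reachable choices fixed and varying the unreachable ones freely already gives 2 × 2 = 4 equivalent strategies.
No other strategy reproduces this row, so those 4 are the full class: USahb, USafb, USehb, USefb.

4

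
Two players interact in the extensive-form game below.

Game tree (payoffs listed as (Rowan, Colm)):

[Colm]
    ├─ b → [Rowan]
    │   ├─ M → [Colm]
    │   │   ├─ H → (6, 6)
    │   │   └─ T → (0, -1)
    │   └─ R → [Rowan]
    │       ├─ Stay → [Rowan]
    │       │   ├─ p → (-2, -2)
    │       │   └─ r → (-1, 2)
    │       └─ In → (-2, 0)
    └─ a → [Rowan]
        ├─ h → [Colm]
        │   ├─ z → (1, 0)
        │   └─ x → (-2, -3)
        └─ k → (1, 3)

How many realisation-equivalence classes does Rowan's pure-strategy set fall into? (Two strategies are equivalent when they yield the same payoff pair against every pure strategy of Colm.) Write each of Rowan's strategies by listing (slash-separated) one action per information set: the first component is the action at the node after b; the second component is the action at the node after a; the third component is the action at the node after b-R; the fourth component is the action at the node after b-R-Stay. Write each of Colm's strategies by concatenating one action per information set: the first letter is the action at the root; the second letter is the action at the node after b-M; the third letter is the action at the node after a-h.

Rowan has 16 pure strategies: M/h/Stay/p, M/h/Stay/r, M/h/In/p, M/h/In/r, M/k/Stay/p, M/k/Stay/r, M/k/In/p, M/k/In/r, R/h/Stay/p, R/h/Stay/r, R/h/In/p, R/h/In/r, R/k/Stay/p, R/k/Stay/r, R/k/In/p, R/k/In/r. Columns: bHz, bHx, bTz, bTx, aHz, aHx, aTz, aTx.
{M/h/Stay/p, M/h/Stay/r, M/h/In/p, M/h/In/r} → row (6,6) (6,6) (0,-1) (0,-1) (1,0) (-2,-3) (1,0) (-2,-3)
{M/k/Stay/p, M/k/Stay/r, M/k/In/p, M/k/In/r} → row (6,6) (6,6) (0,-1) (0,-1) (1,3) (1,3) (1,3) (1,3)
{R/h/Stay/p} → row (-2,-2) (-2,-2) (-2,-2) (-2,-2) (1,0) (-2,-3) (1,0) (-2,-3)
{R/h/Stay/r} → row (-1,2) (-1,2) (-1,2) (-1,2) (1,0) (-2,-3) (1,0) (-2,-3)
{R/h/In/p, R/h/In/r} → row (-2,0) (-2,0) (-2,0) (-2,0) (1,0) (-2,-3) (1,0) (-2,-3)
{R/k/Stay/p} → row (-2,-2) (-2,-2) (-2,-2) (-2,-2) (1,3) (1,3) (1,3) (1,3)
{R/k/Stay/r} → row (-1,2) (-1,2) (-1,2) (-1,2) (1,3) (1,3) (1,3) (1,3)
{R/k/In/p, R/k/In/r} → row (-2,0) (-2,0) (-2,0) (-2,0) (1,3) (1,3) (1,3) (1,3)
That's 8 distinct rows out of 16 strategies.

8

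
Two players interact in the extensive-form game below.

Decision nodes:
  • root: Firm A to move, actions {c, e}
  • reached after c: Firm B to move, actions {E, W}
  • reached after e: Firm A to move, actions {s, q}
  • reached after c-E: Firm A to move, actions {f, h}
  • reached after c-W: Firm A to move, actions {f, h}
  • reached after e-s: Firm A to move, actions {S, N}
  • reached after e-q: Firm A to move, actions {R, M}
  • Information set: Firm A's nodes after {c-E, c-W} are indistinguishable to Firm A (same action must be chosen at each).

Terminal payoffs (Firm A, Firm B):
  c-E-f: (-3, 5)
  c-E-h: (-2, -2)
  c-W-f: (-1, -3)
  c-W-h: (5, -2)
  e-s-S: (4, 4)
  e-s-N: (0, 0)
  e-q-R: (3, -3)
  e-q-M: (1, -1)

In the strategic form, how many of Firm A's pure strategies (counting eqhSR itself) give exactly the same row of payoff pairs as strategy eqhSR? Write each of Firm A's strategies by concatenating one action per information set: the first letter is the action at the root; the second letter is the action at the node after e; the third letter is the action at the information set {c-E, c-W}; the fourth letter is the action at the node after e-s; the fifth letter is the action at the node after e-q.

4

Row for eqhSR (columns E, W): (3,-3) (3,-3).
Under eqhSR, Firm A's choice at the information set {c-E, c-W} and at the node after e-s can never be reached regardless of what Firm B does, so varying those choices leaves every outcome unchanged.
Holding the reachable choices fixed and varying the unreachable ones freely already gives 2 × 2 = 4 equivalent strategies.
No other strategy reproduces this row, so those 4 are the full class: eqfSR, eqfNR, eqhSR, eqhNR.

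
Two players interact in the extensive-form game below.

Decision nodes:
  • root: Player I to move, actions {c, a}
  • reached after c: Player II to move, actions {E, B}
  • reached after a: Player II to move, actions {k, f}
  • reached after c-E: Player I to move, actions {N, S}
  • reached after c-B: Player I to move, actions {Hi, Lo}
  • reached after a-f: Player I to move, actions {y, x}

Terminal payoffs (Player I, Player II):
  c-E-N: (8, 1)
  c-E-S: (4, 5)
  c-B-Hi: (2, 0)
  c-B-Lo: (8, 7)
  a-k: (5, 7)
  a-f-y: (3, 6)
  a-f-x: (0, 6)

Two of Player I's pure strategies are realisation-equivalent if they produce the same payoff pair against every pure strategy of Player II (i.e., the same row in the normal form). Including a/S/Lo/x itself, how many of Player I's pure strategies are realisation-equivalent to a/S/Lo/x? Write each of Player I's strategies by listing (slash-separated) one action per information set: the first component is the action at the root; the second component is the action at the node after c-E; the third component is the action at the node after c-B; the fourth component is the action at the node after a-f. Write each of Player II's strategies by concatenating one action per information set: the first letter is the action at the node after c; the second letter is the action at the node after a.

4

Row for a/S/Lo/x (columns Ek, Ef, Bk, Bf): (5,7) (0,6) (5,7) (0,6).
Under a/S/Lo/x, Player I's choice at the node after c-E and at the node after c-B can never be reached regardless of what Player II does, so varying those choices leaves every outcome unchanged.
Holding the reachable choices fixed and varying the unreachable ones freely already gives 2 × 2 = 4 equivalent strategies.
No other strategy reproduces this row, so those 4 are the full class: a/N/Hi/x, a/N/Lo/x, a/S/Hi/x, a/S/Lo/x.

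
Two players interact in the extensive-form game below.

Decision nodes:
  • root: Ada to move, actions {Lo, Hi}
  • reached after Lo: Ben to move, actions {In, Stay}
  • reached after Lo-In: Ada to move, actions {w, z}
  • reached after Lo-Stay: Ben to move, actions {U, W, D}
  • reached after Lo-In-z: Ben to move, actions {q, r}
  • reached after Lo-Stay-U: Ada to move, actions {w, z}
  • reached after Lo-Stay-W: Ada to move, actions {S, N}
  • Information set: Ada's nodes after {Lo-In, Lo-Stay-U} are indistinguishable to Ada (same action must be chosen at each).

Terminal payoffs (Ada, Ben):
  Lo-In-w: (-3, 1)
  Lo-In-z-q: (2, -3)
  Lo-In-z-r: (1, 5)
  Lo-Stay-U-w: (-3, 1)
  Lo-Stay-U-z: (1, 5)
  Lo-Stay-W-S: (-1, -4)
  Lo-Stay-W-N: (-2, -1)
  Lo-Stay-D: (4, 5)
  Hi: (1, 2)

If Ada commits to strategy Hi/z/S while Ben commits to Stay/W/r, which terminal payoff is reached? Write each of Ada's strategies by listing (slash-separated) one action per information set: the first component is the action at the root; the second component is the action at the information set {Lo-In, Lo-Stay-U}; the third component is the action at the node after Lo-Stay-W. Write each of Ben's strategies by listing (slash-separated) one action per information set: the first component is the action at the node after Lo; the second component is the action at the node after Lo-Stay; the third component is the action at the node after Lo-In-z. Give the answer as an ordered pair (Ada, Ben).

Trace the play path from the root:
  Ada plays Hi
→ terminal payoff (1, 2).
(Ada's choice at the information set {Lo-In, Lo-Stay-U} is never reached on this path, so it doesn't affect the outcome.)

(1, 2)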